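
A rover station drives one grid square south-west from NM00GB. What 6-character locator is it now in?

NM00fa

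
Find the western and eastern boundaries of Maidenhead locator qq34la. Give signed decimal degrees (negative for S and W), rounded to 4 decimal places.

146.9167, 147.0000

Field Q=16, Q=16: +16·20° lon, +16·10° lat → SW at lon 140°, lat 70°.
Square 3, 4: +3·2° lon, +4·1° lat → SW at lon 146°, lat 74°.
Subsquare l=11, a=0: +11·0.0833333° lon, +0·0.0416667° lat → SW at lon 146.917°, lat 74°.
Cell spans 0.0833333° lon × 0.0416667° lat.
west 146.9167, east 147.0000.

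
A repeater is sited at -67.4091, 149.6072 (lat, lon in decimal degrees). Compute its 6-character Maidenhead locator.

QC42to

Shift to the Maidenhead origin (180°W, 90°S): lon 329.6072, lat 22.5909.
Field (20°×10°, letters A–R): lon ⌊329.6072/20⌋ = 16 → Q; lat ⌊22.5909/10⌋ = 2 → C.
Square (2°×1°, digits 0–9): lon ⌊9.6072/2⌋ = 4; lat ⌊2.5909/1⌋ = 2.
Subsquare (5′×2.5′, letters a–x): lon ⌊1.6072/0.0833333⌋ = 19 → t; lat ⌊0.5909/0.0416667⌋ = 14 → o.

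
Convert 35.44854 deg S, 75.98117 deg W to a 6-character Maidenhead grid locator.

FF24an

Offset from 180°W / 90°S: lon 104.0188°, lat 54.5515°.
Field: 104.0188/20 → 5 → F, 54.5515/10 → 5 → F; chars FF.
Square: 4.0188/2 → 2, 4.5515/1 → 4; chars 24.
Subsquare: 0.0188/0.0833333 → 0 → a, 0.5515/0.0416667 → 13 → n; chars an.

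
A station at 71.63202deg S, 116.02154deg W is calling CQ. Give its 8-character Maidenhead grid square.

Add 180° to longitude and 90° to latitude: 63.97846, 18.36798.
Field: lon ⌊63.97846/20⌋ = 3 → D; lat ⌊18.36798/10⌋ = 1 → B.
Square: lon ⌊3.97846/2⌋ = 1; lat ⌊8.36798/1⌋ = 8.
Subsquare: lon ⌊1.97846/0.0833333⌋ = 23 → x; lat ⌊0.36798/0.0416667⌋ = 8 → i.
Extended square: lon ⌊0.06179/0.00833333⌋ = 7; lat ⌊0.03465/0.00416667⌋ = 8.

DB18xi78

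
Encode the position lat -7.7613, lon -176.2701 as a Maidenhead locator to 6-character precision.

AI12uf

Offset from 180°W / 90°S: lon 3.7299°, lat 82.2387°.
Field: lon ⌊3.7299/20⌋ = 0 → A; lat ⌊82.2387/10⌋ = 8 → I.
Square: lon ⌊3.7299/2⌋ = 1; lat ⌊2.2387/1⌋ = 2.
Subsquare: lon ⌊1.7299/0.0833333⌋ = 20 → u; lat ⌊0.2387/0.0416667⌋ = 5 → f.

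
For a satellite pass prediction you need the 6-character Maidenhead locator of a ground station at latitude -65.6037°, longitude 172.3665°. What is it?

RC64ej

Shift to the Maidenhead origin (180°W, 90°S): lon 352.3665, lat 24.3963.
Field: lon ⌊352.3665/20⌋ = 17 → R; lat ⌊24.3963/10⌋ = 2 → C.
Square: lon ⌊12.3665/2⌋ = 6; lat ⌊4.3963/1⌋ = 4.
Subsquare: lon ⌊0.3665/0.0833333⌋ = 4 → e; lat ⌊0.3963/0.0416667⌋ = 9 → j.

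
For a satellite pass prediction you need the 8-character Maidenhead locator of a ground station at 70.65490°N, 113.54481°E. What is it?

Shift to the Maidenhead origin (180°W, 90°S): lon 293.54481, lat 160.65490.
Field: lon ⌊293.54481/20⌋ = 14 → O; lat ⌊160.65490/10⌋ = 16 → Q.
Square: lon ⌊13.54481/2⌋ = 6; lat ⌊0.65490/1⌋ = 0.
Subsquare: lon ⌊1.54481/0.0833333⌋ = 18 → s; lat ⌊0.65490/0.0416667⌋ = 15 → p.
Extended square: lon ⌊0.04481/0.00833333⌋ = 5; lat ⌊0.02990/0.00416667⌋ = 7.

OQ60sp57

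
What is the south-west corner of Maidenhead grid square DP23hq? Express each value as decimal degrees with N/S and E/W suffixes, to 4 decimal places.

63.6667° N, 115.4167° W

Field D=3, P=15: +3·20° lon, +15·10° lat → SW at lon -120°, lat 60°.
Square 2, 3: +2·2° lon, +3·1° lat → SW at lon -116°, lat 63°.
Subsquare h=7, q=16: +7·0.0833333° lon, +16·0.0416667° lat → SW at lon -115.417°, lat 63.6667°.
latitude 63.6667° N, longitude 115.4167° W.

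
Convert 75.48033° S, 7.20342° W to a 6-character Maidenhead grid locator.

IB64jm

Offset from 180°W / 90°S: lon 172.7966°, lat 14.5197°.
Field: 172.7966/20 → 8 → I, 14.5197/10 → 1 → B; chars IB.
Square: 12.7966/2 → 6, 4.5197/1 → 4; chars 64.
Subsquare: 0.7966/0.0833333 → 9 → j, 0.5197/0.0416667 → 12 → m; chars jm.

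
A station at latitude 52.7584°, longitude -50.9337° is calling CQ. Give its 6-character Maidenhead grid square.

Shift to the Maidenhead origin (180°W, 90°S): lon 129.0663, lat 142.7584.
Field (20°×10°, letters A–R): 129.0663/20 → 6 → G, 142.7584/10 → 14 → O; chars GO.
Square (2°×1°, digits 0–9): 9.0663/2 → 4, 2.7584/1 → 2; chars 42.
Subsquare (5′×2.5′, letters a–x): 1.0663/0.0833333 → 12 → m, 0.7584/0.0416667 → 18 → s; chars ms.

GO42ms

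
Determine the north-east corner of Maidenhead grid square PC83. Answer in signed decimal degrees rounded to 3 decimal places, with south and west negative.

-66.000, 138.000

Field P=15, C=2: +15·20° lon, +2·10° lat → SW at lon 120°, lat -70°.
Square 8, 3: +8·2° lon, +3·1° lat → SW at lon 136°, lat -67°.
Cell spans 2° lon × 1° lat. NE corner is SW corner plus one full cell.
latitude -66.000, longitude 138.000.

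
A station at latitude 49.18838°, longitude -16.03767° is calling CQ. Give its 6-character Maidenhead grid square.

IN19xe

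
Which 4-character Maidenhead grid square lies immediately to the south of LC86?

LC85

Latitude square 6; −1 → 5.
The longitude characters are unchanged.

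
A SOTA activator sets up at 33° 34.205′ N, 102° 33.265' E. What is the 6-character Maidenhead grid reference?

OM13gn

Offset from 180°W / 90°S: lon 282.5544°, lat 123.5701°.
Field (20°×10°, letters A–R): 282.5544/20 → 14 → O, 123.5701/10 → 12 → M; chars OM.
Square (2°×1°, digits 0–9): 2.5544/2 → 1, 3.5701/1 → 3; chars 13.
Subsquare (5′×2.5′, letters a–x): 0.5544/0.0833333 → 6 → g, 0.5701/0.0416667 → 13 → n; chars gn.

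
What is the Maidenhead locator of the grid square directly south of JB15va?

Latitude subsquare a = 0; −1 → -1, wraps to 23 = x, carry into square.
Latitude square 5; −1 → 4.
The longitude characters are unchanged.

JB14vx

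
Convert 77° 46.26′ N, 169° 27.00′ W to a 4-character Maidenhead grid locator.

Offset from 180°W / 90°S: lon 10.55°, lat 167.77°.
Field (20°×10°, letters A–R): 10.55/20 → 0 → A, 167.77/10 → 16 → Q; chars AQ.
Square (2°×1°, digits 0–9): 10.55/2 → 5, 7.77/1 → 7; chars 57.

AQ57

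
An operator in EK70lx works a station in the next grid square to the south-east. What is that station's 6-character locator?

Longitude subsquare l = 11; +1 → 12 = m.
Latitude subsquare x = 23; −1 → 22 = w.

EK70mw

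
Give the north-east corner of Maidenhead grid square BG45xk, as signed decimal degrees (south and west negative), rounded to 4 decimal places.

Field B=1, G=6: +1·20° lon, +6·10° lat → SW at lon -160°, lat -30°.
Square 4, 5: +4·2° lon, +5·1° lat → SW at lon -152°, lat -25°.
Subsquare x=23, k=10: +23·0.0833333° lon, +10·0.0416667° lat → SW at lon -150.083°, lat -24.5833°.
Cell spans 0.0833333° lon × 0.0416667° lat. NE corner is SW corner plus one full cell.
latitude -24.5417, longitude -150.0000.

-24.5417, -150.0000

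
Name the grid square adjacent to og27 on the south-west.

OG16

Longitude square 2; −1 → 1.
Latitude square 7; −1 → 6.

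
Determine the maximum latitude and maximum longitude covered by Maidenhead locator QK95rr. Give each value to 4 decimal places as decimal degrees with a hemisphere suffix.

15.7500° N, 159.5000° E

Field Q=16, K=10: +16·20° lon, +10·10° lat → SW at lon 140°, lat 10°.
Square 9, 5: +9·2° lon, +5·1° lat → SW at lon 158°, lat 15°.
Subsquare r=17, r=17: +17·0.0833333° lon, +17·0.0416667° lat → SW at lon 159.417°, lat 15.7083°.
Cell spans 0.0833333° lon × 0.0416667° lat. NE corner is SW corner plus one full cell.
latitude 15.7500° N, longitude 159.5000° E.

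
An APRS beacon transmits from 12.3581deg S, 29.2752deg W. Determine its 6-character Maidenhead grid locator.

HH57ip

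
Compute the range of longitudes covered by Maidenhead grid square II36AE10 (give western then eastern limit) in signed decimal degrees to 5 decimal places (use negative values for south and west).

-13.99167, -13.98333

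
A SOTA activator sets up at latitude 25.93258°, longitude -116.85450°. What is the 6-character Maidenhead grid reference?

DL15nw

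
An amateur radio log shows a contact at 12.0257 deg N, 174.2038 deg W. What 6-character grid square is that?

Add 180° to longitude and 90° to latitude: 5.7962, 102.0257.
Field (20°×10°, letters A–R): lon ⌊5.7962/20⌋ = 0 → A; lat ⌊102.0257/10⌋ = 10 → K.
Square (2°×1°, digits 0–9): lon ⌊5.7962/2⌋ = 2; lat ⌊2.0257/1⌋ = 2.
Subsquare (5′×2.5′, letters a–x): lon ⌊1.7962/0.0833333⌋ = 21 → v; lat ⌊0.0257/0.0416667⌋ = 0 → a.

AK22va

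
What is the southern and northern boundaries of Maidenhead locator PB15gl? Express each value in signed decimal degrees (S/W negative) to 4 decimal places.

-74.5417, -74.5000

Field P=15, B=1: +15·20° lon, +1·10° lat → SW at lon 120°, lat -80°.
Square 1, 5: +1·2° lon, +5·1° lat → SW at lon 122°, lat -75°.
Subsquare g=6, l=11: +6·0.0833333° lon, +11·0.0416667° lat → SW at lon 122.5°, lat -74.5417°.
Cell spans 0.0833333° lon × 0.0416667° lat.
south -74.5417, north -74.5000.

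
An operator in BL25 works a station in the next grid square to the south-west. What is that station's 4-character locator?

BL14

Longitude square 2; −1 → 1.
Latitude square 5; −1 → 4.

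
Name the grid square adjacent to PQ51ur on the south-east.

PQ51vq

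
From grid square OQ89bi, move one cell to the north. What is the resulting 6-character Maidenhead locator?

Latitude subsquare i = 8; +1 → 9 = j.
The longitude characters are unchanged.

OQ89bj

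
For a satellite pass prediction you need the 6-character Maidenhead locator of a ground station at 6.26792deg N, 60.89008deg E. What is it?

MJ06kg

Shift to the Maidenhead origin (180°W, 90°S): lon 240.8901, lat 96.2679.
Field (20°×10°, letters A–R): 240.8901/20 → 12 → M, 96.2679/10 → 9 → J; chars MJ.
Square (2°×1°, digits 0–9): 0.8901/2 → 0, 6.2679/1 → 6; chars 06.
Subsquare (5′×2.5′, letters a–x): 0.8901/0.0833333 → 10 → k, 0.2679/0.0416667 → 6 → g; chars kg.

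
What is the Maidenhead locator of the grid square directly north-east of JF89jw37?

JF89jw48

Longitude extended square 3; +1 → 4.
Latitude extended square 7; +1 → 8.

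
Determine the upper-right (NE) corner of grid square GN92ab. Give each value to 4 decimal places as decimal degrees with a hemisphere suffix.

42.0833° N, 41.9167° W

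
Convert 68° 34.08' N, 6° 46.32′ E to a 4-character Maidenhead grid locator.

JP38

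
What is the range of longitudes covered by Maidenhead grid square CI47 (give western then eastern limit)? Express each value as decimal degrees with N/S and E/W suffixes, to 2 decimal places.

132.00° W, 130.00° W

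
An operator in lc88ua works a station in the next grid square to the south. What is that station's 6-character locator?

LC87ux

Latitude subsquare a = 0; −1 → -1, wraps to 23 = x, carry into square.
Latitude square 8; −1 → 7.
The longitude characters are unchanged.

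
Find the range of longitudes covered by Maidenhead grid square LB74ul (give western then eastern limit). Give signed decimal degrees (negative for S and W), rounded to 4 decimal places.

55.6667, 55.7500

Field L=11, B=1: +11·20° lon, +1·10° lat → SW at lon 40°, lat -80°.
Square 7, 4: +7·2° lon, +4·1° lat → SW at lon 54°, lat -76°.
Subsquare u=20, l=11: +20·0.0833333° lon, +11·0.0416667° lat → SW at lon 55.6667°, lat -75.5417°.
Cell spans 0.0833333° lon × 0.0416667° lat.
west 55.6667, east 55.7500.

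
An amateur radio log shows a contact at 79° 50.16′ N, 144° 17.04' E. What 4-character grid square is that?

Offset from 180°W / 90°S: lon 324.28°, lat 169.84°.
Field: lon ⌊324.28/20⌋ = 16 → Q; lat ⌊169.84/10⌋ = 16 → Q.
Square: lon ⌊4.28/2⌋ = 2; lat ⌊9.84/1⌋ = 9.

QQ29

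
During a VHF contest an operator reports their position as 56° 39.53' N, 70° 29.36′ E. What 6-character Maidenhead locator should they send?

Offset from 180°W / 90°S: lon 250.4893°, lat 146.6588°.
Field: 250.4893/20 → 12 → M, 146.6588/10 → 14 → O; chars MO.
Square: 10.4893/2 → 5, 6.6588/1 → 6; chars 56.
Subsquare: 0.4893/0.0833333 → 5 → f, 0.6588/0.0416667 → 15 → p; chars fp.

MO56fp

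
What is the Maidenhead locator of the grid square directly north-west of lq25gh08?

Longitude extended square 0; −1 → -1, wraps to 9, carry into subsquare.
Longitude subsquare g = 6; −1 → 5 = f.
Latitude extended square 8; +1 → 9.

LQ25fh99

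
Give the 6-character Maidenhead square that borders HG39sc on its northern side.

Latitude subsquare c = 2; +1 → 3 = d.
The longitude characters are unchanged.

HG39sd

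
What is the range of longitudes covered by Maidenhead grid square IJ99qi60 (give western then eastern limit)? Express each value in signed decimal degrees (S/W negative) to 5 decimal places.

Field I=8, J=9: +8·20° lon, +9·10° lat → SW at lon -20°, lat 0°.
Square 9, 9: +9·2° lon, +9·1° lat → SW at lon -2°, lat 9°.
Subsquare q=16, i=8: +16·0.0833333° lon, +8·0.0416667° lat → SW at lon -0.666667°, lat 9.33333°.
Extended square 6, 0: +6·0.00833333° lon, +0·0.00416667° lat → SW at lon -0.616667°, lat 9.33333°.
Cell spans 0.00833333° lon × 0.00416667° lat.
west -0.61667, east -0.60833.

-0.61667, -0.60833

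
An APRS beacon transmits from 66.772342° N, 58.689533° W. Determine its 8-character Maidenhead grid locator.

GP06ps75

Shift to the Maidenhead origin (180°W, 90°S): lon 121.31047, lat 156.77234.
Field: lon ⌊121.31047/20⌋ = 6 → G; lat ⌊156.77234/10⌋ = 15 → P.
Square: lon ⌊1.31047/2⌋ = 0; lat ⌊6.77234/1⌋ = 6.
Subsquare: lon ⌊1.31047/0.0833333⌋ = 15 → p; lat ⌊0.77234/0.0416667⌋ = 18 → s.
Extended square: lon ⌊0.06047/0.00833333⌋ = 7; lat ⌊0.02234/0.00416667⌋ = 5.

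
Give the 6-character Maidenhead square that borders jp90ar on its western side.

JP80xr

Longitude subsquare a = 0; −1 → -1, wraps to 23 = x, carry into square.
Longitude square 9; −1 → 8.
The latitude characters are unchanged.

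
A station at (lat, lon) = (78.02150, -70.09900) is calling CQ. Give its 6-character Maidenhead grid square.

FQ48wa

Shift to the Maidenhead origin (180°W, 90°S): lon 109.9010, lat 168.0215.
Field: 109.9010/20 → 5 → F, 168.0215/10 → 16 → Q; chars FQ.
Square: 9.9010/2 → 4, 8.0215/1 → 8; chars 48.
Subsquare: 1.9010/0.0833333 → 22 → w, 0.0215/0.0416667 → 0 → a; chars wa.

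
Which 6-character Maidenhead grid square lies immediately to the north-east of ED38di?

ED38ej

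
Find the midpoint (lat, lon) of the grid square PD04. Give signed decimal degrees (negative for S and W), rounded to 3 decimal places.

-55.500, 121.000

Field P=15, D=3: +15·20° lon, +3·10° lat → SW at lon 120°, lat -60°.
Square 0, 4: +0·2° lon, +4·1° lat → SW at lon 120°, lat -56°.
Cell spans 2° lon × 1° lat. Centre is SW corner plus half of each.
latitude -55.500, longitude 121.000.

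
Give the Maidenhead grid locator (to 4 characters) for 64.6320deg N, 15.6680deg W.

IP24

Offset from 180°W / 90°S: lon 164.33°, lat 154.63°.
Field (20°×10°, letters A–R): lon ⌊164.33/20⌋ = 8 → I; lat ⌊154.63/10⌋ = 15 → P.
Square (2°×1°, digits 0–9): lon ⌊4.33/2⌋ = 2; lat ⌊4.63/1⌋ = 4.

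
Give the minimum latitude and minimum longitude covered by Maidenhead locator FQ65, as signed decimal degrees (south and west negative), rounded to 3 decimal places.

75.000, -68.000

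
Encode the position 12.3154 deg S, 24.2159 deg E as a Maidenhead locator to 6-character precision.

Shift to the Maidenhead origin (180°W, 90°S): lon 204.2159, lat 77.6846.
Field: lon ⌊204.2159/20⌋ = 10 → K; lat ⌊77.6846/10⌋ = 7 → H.
Square: lon ⌊4.2159/2⌋ = 2; lat ⌊7.6846/1⌋ = 7.
Subsquare: lon ⌊0.2159/0.0833333⌋ = 2 → c; lat ⌊0.6846/0.0416667⌋ = 16 → q.

KH27cq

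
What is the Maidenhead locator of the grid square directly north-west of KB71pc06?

Longitude extended square 0; −1 → -1, wraps to 9, carry into subsquare.
Longitude subsquare p = 15; −1 → 14 = o.
Latitude extended square 6; +1 → 7.

KB71oc97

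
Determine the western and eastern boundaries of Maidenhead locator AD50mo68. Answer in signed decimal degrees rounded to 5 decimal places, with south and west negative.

Field A=0, D=3: +0·20° lon, +3·10° lat → SW at lon -180°, lat -60°.
Square 5, 0: +5·2° lon, +0·1° lat → SW at lon -170°, lat -60°.
Subsquare m=12, o=14: +12·0.0833333° lon, +14·0.0416667° lat → SW at lon -169°, lat -59.4167°.
Extended square 6, 8: +6·0.00833333° lon, +8·0.00416667° lat → SW at lon -168.95°, lat -59.3833°.
Cell spans 0.00833333° lon × 0.00416667° lat.
west -168.95000, east -168.94167.

-168.95000, -168.94167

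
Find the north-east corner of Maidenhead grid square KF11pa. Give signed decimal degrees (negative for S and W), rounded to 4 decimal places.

-38.9583, 23.3333

Field K=10, F=5: +10·20° lon, +5·10° lat → SW at lon 20°, lat -40°.
Square 1, 1: +1·2° lon, +1·1° lat → SW at lon 22°, lat -39°.
Subsquare p=15, a=0: +15·0.0833333° lon, +0·0.0416667° lat → SW at lon 23.25°, lat -39°.
Cell spans 0.0833333° lon × 0.0416667° lat. NE corner is SW corner plus one full cell.
latitude -38.9583, longitude 23.3333.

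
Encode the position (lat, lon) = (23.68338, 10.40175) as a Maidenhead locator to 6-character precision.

JL53eq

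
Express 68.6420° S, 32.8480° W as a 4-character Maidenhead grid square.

HC31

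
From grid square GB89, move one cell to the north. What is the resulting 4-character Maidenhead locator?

GC80

Latitude square 9; +1 → 10, wraps to 0, carry into field.
Latitude field B = 1; +1 → 2 = C.
The longitude characters are unchanged.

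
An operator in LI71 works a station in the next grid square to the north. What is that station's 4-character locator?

LI72

Latitude square 1; +1 → 2.
The longitude characters are unchanged.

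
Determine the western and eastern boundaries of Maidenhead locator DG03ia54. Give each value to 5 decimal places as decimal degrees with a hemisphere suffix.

119.29167° W, 119.28333° W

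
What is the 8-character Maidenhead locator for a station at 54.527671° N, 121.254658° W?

Shift to the Maidenhead origin (180°W, 90°S): lon 58.74534, lat 144.52767.
Field: 58.74534/20 → 2 → C, 144.52767/10 → 14 → O; chars CO.
Square: 18.74534/2 → 9, 4.52767/1 → 4; chars 94.
Subsquare: 0.74534/0.0833333 → 8 → i, 0.52767/0.0416667 → 12 → m; chars im.
Extended square: 0.07868/0.00833333 → 9, 0.02767/0.00416667 → 6; chars 96.

CO94im96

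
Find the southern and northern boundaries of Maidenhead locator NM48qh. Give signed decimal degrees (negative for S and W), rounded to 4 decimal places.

38.2917, 38.3333

Field N=13, M=12: +13·20° lon, +12·10° lat → SW at lon 80°, lat 30°.
Square 4, 8: +4·2° lon, +8·1° lat → SW at lon 88°, lat 38°.
Subsquare q=16, h=7: +16·0.0833333° lon, +7·0.0416667° lat → SW at lon 89.3333°, lat 38.2917°.
Cell spans 0.0833333° lon × 0.0416667° lat.
south 38.2917, north 38.3333.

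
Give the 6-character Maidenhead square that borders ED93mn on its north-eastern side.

Longitude subsquare m = 12; +1 → 13 = n.
Latitude subsquare n = 13; +1 → 14 = o.

ED93no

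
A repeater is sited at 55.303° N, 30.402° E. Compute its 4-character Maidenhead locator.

KO55

Offset from 180°W / 90°S: lon 210.40°, lat 145.30°.
Field: 210.40/20 → 10 → K, 145.30/10 → 14 → O; chars KO.
Square: 10.40/2 → 5, 5.30/1 → 5; chars 55.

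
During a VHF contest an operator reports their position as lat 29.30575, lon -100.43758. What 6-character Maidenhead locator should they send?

DL99sh

Add 180° to longitude and 90° to latitude: 79.5624, 119.3058.
Field: lon ⌊79.5624/20⌋ = 3 → D; lat ⌊119.3058/10⌋ = 11 → L.
Square: lon ⌊19.5624/2⌋ = 9; lat ⌊9.3058/1⌋ = 9.
Subsquare: lon ⌊1.5624/0.0833333⌋ = 18 → s; lat ⌊0.3058/0.0416667⌋ = 7 → h.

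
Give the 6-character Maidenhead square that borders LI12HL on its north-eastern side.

LI12im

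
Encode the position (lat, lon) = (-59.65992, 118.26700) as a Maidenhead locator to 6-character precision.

OD90di

Shift to the Maidenhead origin (180°W, 90°S): lon 298.2670, lat 30.3401.
Field: lon ⌊298.2670/20⌋ = 14 → O; lat ⌊30.3401/10⌋ = 3 → D.
Square: lon ⌊18.2670/2⌋ = 9; lat ⌊0.3401/1⌋ = 0.
Subsquare: lon ⌊0.2670/0.0833333⌋ = 3 → d; lat ⌊0.3401/0.0416667⌋ = 8 → i.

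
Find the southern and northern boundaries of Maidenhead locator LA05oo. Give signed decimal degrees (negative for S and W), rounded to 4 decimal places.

Field L=11, A=0: +11·20° lon, +0·10° lat → SW at lon 40°, lat -90°.
Square 0, 5: +0·2° lon, +5·1° lat → SW at lon 40°, lat -85°.
Subsquare o=14, o=14: +14·0.0833333° lon, +14·0.0416667° lat → SW at lon 41.1667°, lat -84.4167°.
Cell spans 0.0833333° lon × 0.0416667° lat.
south -84.4167, north -84.3750.

-84.4167, -84.3750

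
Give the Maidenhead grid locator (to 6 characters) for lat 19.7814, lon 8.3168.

JK49ds

Shift to the Maidenhead origin (180°W, 90°S): lon 188.3168, lat 109.7814.
Field: 188.3168/20 → 9 → J, 109.7814/10 → 10 → K; chars JK.
Square: 8.3168/2 → 4, 9.7814/1 → 9; chars 49.
Subsquare: 0.3168/0.0833333 → 3 → d, 0.7814/0.0416667 → 18 → s; chars ds.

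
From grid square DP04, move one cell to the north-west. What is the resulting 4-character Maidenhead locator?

CP95

Longitude square 0; −1 → -1, wraps to 9, carry into field.
Longitude field D = 3; −1 → 2 = C.
Latitude square 4; +1 → 5.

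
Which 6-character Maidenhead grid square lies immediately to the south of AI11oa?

AI10ox

Latitude subsquare a = 0; −1 → -1, wraps to 23 = x, carry into square.
Latitude square 1; −1 → 0.
The longitude characters are unchanged.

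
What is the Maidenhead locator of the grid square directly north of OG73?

OG74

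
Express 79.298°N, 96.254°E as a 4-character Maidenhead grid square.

NQ89

Add 180° to longitude and 90° to latitude: 276.25, 169.30.
Field: lon ⌊276.25/20⌋ = 13 → N; lat ⌊169.30/10⌋ = 16 → Q.
Square: lon ⌊16.25/2⌋ = 8; lat ⌊9.30/1⌋ = 9.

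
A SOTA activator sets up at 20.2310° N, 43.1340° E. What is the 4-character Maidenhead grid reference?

LL10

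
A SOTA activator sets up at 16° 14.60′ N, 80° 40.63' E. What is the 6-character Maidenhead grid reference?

NK06if

Offset from 180°W / 90°S: lon 260.6772°, lat 106.2433°.
Field (20°×10°, letters A–R): 260.6772/20 → 13 → N, 106.2433/10 → 10 → K; chars NK.
Square (2°×1°, digits 0–9): 0.6772/2 → 0, 6.2433/1 → 6; chars 06.
Subsquare (5′×2.5′, letters a–x): 0.6772/0.0833333 → 8 → i, 0.2433/0.0416667 → 5 → f; chars if.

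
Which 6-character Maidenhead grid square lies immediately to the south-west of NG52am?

NG42xl

Longitude subsquare a = 0; −1 → -1, wraps to 23 = x, carry into square.
Longitude square 5; −1 → 4.
Latitude subsquare m = 12; −1 → 11 = l.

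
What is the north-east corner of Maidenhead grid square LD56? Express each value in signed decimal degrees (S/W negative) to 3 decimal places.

Field L=11, D=3: +11·20° lon, +3·10° lat → SW at lon 40°, lat -60°.
Square 5, 6: +5·2° lon, +6·1° lat → SW at lon 50°, lat -54°.
Cell spans 2° lon × 1° lat. NE corner is SW corner plus one full cell.
latitude -53.000, longitude 52.000.

-53.000, 52.000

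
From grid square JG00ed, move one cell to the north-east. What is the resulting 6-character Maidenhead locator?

JG00fe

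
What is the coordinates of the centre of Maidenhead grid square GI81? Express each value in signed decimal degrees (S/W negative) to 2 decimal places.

-8.50, -43.00

Field G=6, I=8: +6·20° lon, +8·10° lat → SW at lon -60°, lat -10°.
Square 8, 1: +8·2° lon, +1·1° lat → SW at lon -44°, lat -9°.
Cell spans 2° lon × 1° lat. Centre is SW corner plus half of each.
latitude -8.50, longitude -43.00.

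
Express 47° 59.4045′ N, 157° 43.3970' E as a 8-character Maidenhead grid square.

QN87ux67

Add 180° to longitude and 90° to latitude: 337.72328, 137.99007.
Field: 337.72328/20 → 16 → Q, 137.99007/10 → 13 → N; chars QN.
Square: 17.72328/2 → 8, 7.99007/1 → 7; chars 87.
Subsquare: 1.72328/0.0833333 → 20 → u, 0.99007/0.0416667 → 23 → x; chars ux.
Extended square: 0.05662/0.00833333 → 6, 0.03174/0.00416667 → 7; chars 67.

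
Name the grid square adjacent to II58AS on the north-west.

Longitude subsquare a = 0; −1 → -1, wraps to 23 = x, carry into square.
Longitude square 5; −1 → 4.
Latitude subsquare s = 18; +1 → 19 = t.

II48xt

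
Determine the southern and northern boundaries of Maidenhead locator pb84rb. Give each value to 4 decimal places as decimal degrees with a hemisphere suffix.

75.9583° S, 75.9167° S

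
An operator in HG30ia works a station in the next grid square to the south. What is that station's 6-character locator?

Latitude subsquare a = 0; −1 → -1, wraps to 23 = x, carry into square.
Latitude square 0; −1 → -1, wraps to 9, carry into field.
Latitude field G = 6; −1 → 5 = F.
The longitude characters are unchanged.

HF39ix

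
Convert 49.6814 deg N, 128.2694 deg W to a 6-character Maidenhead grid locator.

CN59uq

Add 180° to longitude and 90° to latitude: 51.7306, 139.6814.
Field (20°×10°, letters A–R): 51.7306/20 → 2 → C, 139.6814/10 → 13 → N; chars CN.
Square (2°×1°, digits 0–9): 11.7306/2 → 5, 9.6814/1 → 9; chars 59.
Subsquare (5′×2.5′, letters a–x): 1.7306/0.0833333 → 20 → u, 0.6814/0.0416667 → 16 → q; chars uq.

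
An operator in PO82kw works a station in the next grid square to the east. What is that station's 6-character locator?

PO82lw

Longitude subsquare k = 10; +1 → 11 = l.
The latitude characters are unchanged.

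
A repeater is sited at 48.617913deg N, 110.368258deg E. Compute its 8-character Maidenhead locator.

ON58eo48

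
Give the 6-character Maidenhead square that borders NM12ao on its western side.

Longitude subsquare a = 0; −1 → -1, wraps to 23 = x, carry into square.
Longitude square 1; −1 → 0.
The latitude characters are unchanged.

NM02xo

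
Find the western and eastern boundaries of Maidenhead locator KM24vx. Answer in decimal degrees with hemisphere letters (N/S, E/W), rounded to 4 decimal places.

Field K=10, M=12: +10·20° lon, +12·10° lat → SW at lon 20°, lat 30°.
Square 2, 4: +2·2° lon, +4·1° lat → SW at lon 24°, lat 34°.
Subsquare v=21, x=23: +21·0.0833333° lon, +23·0.0416667° lat → SW at lon 25.75°, lat 34.9583°.
Cell spans 0.0833333° lon × 0.0416667° lat.
west 25.7500° E, east 25.8333° E.

25.7500° E, 25.8333° E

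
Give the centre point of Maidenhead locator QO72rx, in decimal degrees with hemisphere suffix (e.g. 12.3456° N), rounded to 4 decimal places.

Field Q=16, O=14: +16·20° lon, +14·10° lat → SW at lon 140°, lat 50°.
Square 7, 2: +7·2° lon, +2·1° lat → SW at lon 154°, lat 52°.
Subsquare r=17, x=23: +17·0.0833333° lon, +23·0.0416667° lat → SW at lon 155.417°, lat 52.9583°.
Cell spans 0.0833333° lon × 0.0416667° lat. Centre is SW corner plus half of each.
latitude 52.9792° N, longitude 155.4583° E.

52.9792° N, 155.4583° E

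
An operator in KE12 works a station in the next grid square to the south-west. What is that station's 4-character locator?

KE01

Longitude square 1; −1 → 0.
Latitude square 2; −1 → 1.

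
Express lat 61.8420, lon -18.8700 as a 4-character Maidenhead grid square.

IP01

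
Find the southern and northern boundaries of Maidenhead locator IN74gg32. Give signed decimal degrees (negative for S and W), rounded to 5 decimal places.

44.25833, 44.26250

Field I=8, N=13: +8·20° lon, +13·10° lat → SW at lon -20°, lat 40°.
Square 7, 4: +7·2° lon, +4·1° lat → SW at lon -6°, lat 44°.
Subsquare g=6, g=6: +6·0.0833333° lon, +6·0.0416667° lat → SW at lon -5.5°, lat 44.25°.
Extended square 3, 2: +3·0.00833333° lon, +2·0.00416667° lat → SW at lon -5.475°, lat 44.2583°.
Cell spans 0.00833333° lon × 0.00416667° lat.
south 44.25833, north 44.26250.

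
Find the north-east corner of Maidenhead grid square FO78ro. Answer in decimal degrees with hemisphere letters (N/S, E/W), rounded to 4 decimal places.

58.6250° N, 64.5000° W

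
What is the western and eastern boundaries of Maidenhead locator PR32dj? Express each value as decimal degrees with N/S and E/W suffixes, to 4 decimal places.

Field P=15, R=17: +15·20° lon, +17·10° lat → SW at lon 120°, lat 80°.
Square 3, 2: +3·2° lon, +2·1° lat → SW at lon 126°, lat 82°.
Subsquare d=3, j=9: +3·0.0833333° lon, +9·0.0416667° lat → SW at lon 126.25°, lat 82.375°.
Cell spans 0.0833333° lon × 0.0416667° lat.
west 126.2500° E, east 126.3333° E.

126.2500° E, 126.3333° E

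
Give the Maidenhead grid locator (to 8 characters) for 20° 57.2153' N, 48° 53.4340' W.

Add 180° to longitude and 90° to latitude: 131.10943, 110.95359.
Field: lon ⌊131.10943/20⌋ = 6 → G; lat ⌊110.95359/10⌋ = 11 → L.
Square: lon ⌊11.10943/2⌋ = 5; lat ⌊0.95359/1⌋ = 0.
Subsquare: lon ⌊1.10943/0.0833333⌋ = 13 → n; lat ⌊0.95359/0.0416667⌋ = 22 → w.
Extended square: lon ⌊0.02610/0.00833333⌋ = 3; lat ⌊0.03692/0.00416667⌋ = 8.

GL50nw38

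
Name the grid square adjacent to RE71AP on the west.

RE61xp

Longitude subsquare a = 0; −1 → -1, wraps to 23 = x, carry into square.
Longitude square 7; −1 → 6.
The latitude characters are unchanged.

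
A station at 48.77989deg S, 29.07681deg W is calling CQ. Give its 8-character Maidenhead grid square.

HE51lf02

Shift to the Maidenhead origin (180°W, 90°S): lon 150.92319, lat 41.22011.
Field: 150.92319/20 → 7 → H, 41.22011/10 → 4 → E; chars HE.
Square: 10.92319/2 → 5, 1.22011/1 → 1; chars 51.
Subsquare: 0.92319/0.0833333 → 11 → l, 0.22011/0.0416667 → 5 → f; chars lf.
Extended square: 0.00652/0.00833333 → 0, 0.01178/0.00416667 → 2; chars 02.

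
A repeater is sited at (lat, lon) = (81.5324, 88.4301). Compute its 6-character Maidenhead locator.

NR41fm

Offset from 180°W / 90°S: lon 268.4301°, lat 171.5324°.
Field: 268.4301/20 → 13 → N, 171.5324/10 → 17 → R; chars NR.
Square: 8.4301/2 → 4, 1.5324/1 → 1; chars 41.
Subsquare: 0.4301/0.0833333 → 5 → f, 0.5324/0.0416667 → 12 → m; chars fm.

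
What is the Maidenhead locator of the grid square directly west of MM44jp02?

MM44ip92

Longitude extended square 0; −1 → -1, wraps to 9, carry into subsquare.
Longitude subsquare j = 9; −1 → 8 = i.
The latitude characters are unchanged.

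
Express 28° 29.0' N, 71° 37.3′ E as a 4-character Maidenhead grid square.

ML58

Add 180° to longitude and 90° to latitude: 251.62, 118.48.
Field (20°×10°, letters A–R): lon ⌊251.62/20⌋ = 12 → M; lat ⌊118.48/10⌋ = 11 → L.
Square (2°×1°, digits 0–9): lon ⌊11.62/2⌋ = 5; lat ⌊8.48/1⌋ = 8.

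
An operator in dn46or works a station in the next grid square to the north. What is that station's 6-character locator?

DN46os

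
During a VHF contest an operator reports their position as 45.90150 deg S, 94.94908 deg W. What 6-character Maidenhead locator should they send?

EE24mc

Offset from 180°W / 90°S: lon 85.0509°, lat 44.0985°.
Field: 85.0509/20 → 4 → E, 44.0985/10 → 4 → E; chars EE.
Square: 5.0509/2 → 2, 4.0985/1 → 4; chars 24.
Subsquare: 1.0509/0.0833333 → 12 → m, 0.0985/0.0416667 → 2 → c; chars mc.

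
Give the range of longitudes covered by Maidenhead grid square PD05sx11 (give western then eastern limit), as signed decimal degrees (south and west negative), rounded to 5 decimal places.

121.50833, 121.51667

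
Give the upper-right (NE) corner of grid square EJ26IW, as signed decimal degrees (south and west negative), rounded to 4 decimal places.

6.9583, -95.2500

Field E=4, J=9: +4·20° lon, +9·10° lat → SW at lon -100°, lat 0°.
Square 2, 6: +2·2° lon, +6·1° lat → SW at lon -96°, lat 6°.
Subsquare i=8, w=22: +8·0.0833333° lon, +22·0.0416667° lat → SW at lon -95.3333°, lat 6.91667°.
Cell spans 0.0833333° lon × 0.0416667° lat. NE corner is SW corner plus one full cell.
latitude 6.9583, longitude -95.2500.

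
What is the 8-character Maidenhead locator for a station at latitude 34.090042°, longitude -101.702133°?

DM94dc51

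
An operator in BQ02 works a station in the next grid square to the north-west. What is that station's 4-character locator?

Longitude square 0; −1 → -1, wraps to 9, carry into field.
Longitude field B = 1; −1 → 0 = A.
Latitude square 2; +1 → 3.

AQ93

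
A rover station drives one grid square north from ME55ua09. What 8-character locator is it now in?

Latitude extended square 9; +1 → 10, wraps to 0, carry into subsquare.
Latitude subsquare a = 0; +1 → 1 = b.
The longitude characters are unchanged.

ME55ub00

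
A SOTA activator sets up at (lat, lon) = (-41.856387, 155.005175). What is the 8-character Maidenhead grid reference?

Add 180° to longitude and 90° to latitude: 335.00518, 48.14361.
Field (20°×10°, letters A–R): 335.00518/20 → 16 → Q, 48.14361/10 → 4 → E; chars QE.
Square (2°×1°, digits 0–9): 15.00518/2 → 7, 8.14361/1 → 8; chars 78.
Subsquare (5′×2.5′, letters a–x): 1.00518/0.0833333 → 12 → m, 0.14361/0.0416667 → 3 → d; chars md.
Extended square (30″×15″, digits 0–9): 0.00518/0.00833333 → 0, 0.01861/0.00416667 → 4; chars 04.

QE78md04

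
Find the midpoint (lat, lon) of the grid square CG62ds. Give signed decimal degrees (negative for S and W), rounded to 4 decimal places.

Field C=2, G=6: +2·20° lon, +6·10° lat → SW at lon -140°, lat -30°.
Square 6, 2: +6·2° lon, +2·1° lat → SW at lon -128°, lat -28°.
Subsquare d=3, s=18: +3·0.0833333° lon, +18·0.0416667° lat → SW at lon -127.75°, lat -27.25°.
Cell spans 0.0833333° lon × 0.0416667° lat. Centre is SW corner plus half of each.
latitude -27.2292, longitude -127.7083.

-27.2292, -127.7083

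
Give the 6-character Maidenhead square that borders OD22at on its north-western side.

OD12xu

Longitude subsquare a = 0; −1 → -1, wraps to 23 = x, carry into square.
Longitude square 2; −1 → 1.
Latitude subsquare t = 19; +1 → 20 = u.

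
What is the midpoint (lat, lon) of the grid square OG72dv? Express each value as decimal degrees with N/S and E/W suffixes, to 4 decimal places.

27.1042° S, 114.2917° E

Field O=14, G=6: +14·20° lon, +6·10° lat → SW at lon 100°, lat -30°.
Square 7, 2: +7·2° lon, +2·1° lat → SW at lon 114°, lat -28°.
Subsquare d=3, v=21: +3·0.0833333° lon, +21·0.0416667° lat → SW at lon 114.25°, lat -27.125°.
Cell spans 0.0833333° lon × 0.0416667° lat. Centre is SW corner plus half of each.
latitude 27.1042° S, longitude 114.2917° E.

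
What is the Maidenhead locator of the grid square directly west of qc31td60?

Longitude extended square 6; −1 → 5.
The latitude characters are unchanged.

QC31td50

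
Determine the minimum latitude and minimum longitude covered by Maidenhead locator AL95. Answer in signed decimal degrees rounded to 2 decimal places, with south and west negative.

25.00, -162.00

Field A=0, L=11: +0·20° lon, +11·10° lat → SW at lon -180°, lat 20°.
Square 9, 5: +9·2° lon, +5·1° lat → SW at lon -162°, lat 25°.
latitude 25.00, longitude -162.00.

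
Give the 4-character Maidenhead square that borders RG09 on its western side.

QG99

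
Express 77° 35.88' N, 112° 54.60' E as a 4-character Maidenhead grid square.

OQ67

Shift to the Maidenhead origin (180°W, 90°S): lon 292.91, lat 167.60.
Field: lon ⌊292.91/20⌋ = 14 → O; lat ⌊167.60/10⌋ = 16 → Q.
Square: lon ⌊12.91/2⌋ = 6; lat ⌊7.60/1⌋ = 7.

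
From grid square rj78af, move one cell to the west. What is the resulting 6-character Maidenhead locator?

Longitude subsquare a = 0; −1 → -1, wraps to 23 = x, carry into square.
Longitude square 7; −1 → 6.
The latitude characters are unchanged.

RJ68xf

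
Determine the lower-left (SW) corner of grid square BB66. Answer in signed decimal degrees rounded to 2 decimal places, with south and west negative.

-74.00, -148.00

Field B=1, B=1: +1·20° lon, +1·10° lat → SW at lon -160°, lat -80°.
Square 6, 6: +6·2° lon, +6·1° lat → SW at lon -148°, lat -74°.
latitude -74.00, longitude -148.00.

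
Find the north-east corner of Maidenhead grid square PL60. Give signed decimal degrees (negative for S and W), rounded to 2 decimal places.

Field P=15, L=11: +15·20° lon, +11·10° lat → SW at lon 120°, lat 20°.
Square 6, 0: +6·2° lon, +0·1° lat → SW at lon 132°, lat 20°.
Cell spans 2° lon × 1° lat. NE corner is SW corner plus one full cell.
latitude 21.00, longitude 134.00.

21.00, 134.00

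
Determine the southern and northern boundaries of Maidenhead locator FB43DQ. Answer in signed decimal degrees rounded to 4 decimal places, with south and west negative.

Field F=5, B=1: +5·20° lon, +1·10° lat → SW at lon -80°, lat -80°.
Square 4, 3: +4·2° lon, +3·1° lat → SW at lon -72°, lat -77°.
Subsquare d=3, q=16: +3·0.0833333° lon, +16·0.0416667° lat → SW at lon -71.75°, lat -76.3333°.
Cell spans 0.0833333° lon × 0.0416667° lat.
south -76.3333, north -76.2917.

-76.3333, -76.2917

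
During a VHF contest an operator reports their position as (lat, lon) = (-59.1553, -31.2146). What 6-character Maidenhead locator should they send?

Add 180° to longitude and 90° to latitude: 148.7854, 30.8447.
Field (20°×10°, letters A–R): 148.7854/20 → 7 → H, 30.8447/10 → 3 → D; chars HD.
Square (2°×1°, digits 0–9): 8.7854/2 → 4, 0.8447/1 → 0; chars 40.
Subsquare (5′×2.5′, letters a–x): 0.7854/0.0833333 → 9 → j, 0.8447/0.0416667 → 20 → u; chars ju.

HD40ju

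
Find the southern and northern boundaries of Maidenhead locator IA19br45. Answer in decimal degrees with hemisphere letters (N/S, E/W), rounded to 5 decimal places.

80.27083° S, 80.26667° S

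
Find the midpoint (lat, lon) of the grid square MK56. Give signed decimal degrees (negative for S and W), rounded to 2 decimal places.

Field M=12, K=10: +12·20° lon, +10·10° lat → SW at lon 60°, lat 10°.
Square 5, 6: +5·2° lon, +6·1° lat → SW at lon 70°, lat 16°.
Cell spans 2° lon × 1° lat. Centre is SW corner plus half of each.
latitude 16.50, longitude 71.00.

16.50, 71.00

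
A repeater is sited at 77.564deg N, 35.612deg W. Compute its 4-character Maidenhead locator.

HQ27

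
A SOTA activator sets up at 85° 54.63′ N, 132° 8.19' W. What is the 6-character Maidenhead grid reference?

CR35wv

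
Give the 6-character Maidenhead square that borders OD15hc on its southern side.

Latitude subsquare c = 2; −1 → 1 = b.
The longitude characters are unchanged.

OD15hb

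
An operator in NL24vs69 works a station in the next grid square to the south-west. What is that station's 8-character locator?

Longitude extended square 6; −1 → 5.
Latitude extended square 9; −1 → 8.

NL24vs58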